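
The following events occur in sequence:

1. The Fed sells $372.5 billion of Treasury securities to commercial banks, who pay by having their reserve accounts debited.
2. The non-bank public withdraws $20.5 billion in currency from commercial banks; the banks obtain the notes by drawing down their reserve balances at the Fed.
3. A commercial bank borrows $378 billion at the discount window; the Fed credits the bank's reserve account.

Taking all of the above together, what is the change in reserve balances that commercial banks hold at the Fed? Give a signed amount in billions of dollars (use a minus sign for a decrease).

-$15 billion

OMO sale (to banks) $372.5 billion: the buying banks pay out of their reserve balances → −$372.5B.
Currency withdrawal $20.5 billion: banks swap reserves for currency → −$20.5B.
Discount-window loan $378 billion: the loan is credited to the bank's reserve account → +$378B.
Net: −372.5 − 20.5 + 378 = -$15 billion.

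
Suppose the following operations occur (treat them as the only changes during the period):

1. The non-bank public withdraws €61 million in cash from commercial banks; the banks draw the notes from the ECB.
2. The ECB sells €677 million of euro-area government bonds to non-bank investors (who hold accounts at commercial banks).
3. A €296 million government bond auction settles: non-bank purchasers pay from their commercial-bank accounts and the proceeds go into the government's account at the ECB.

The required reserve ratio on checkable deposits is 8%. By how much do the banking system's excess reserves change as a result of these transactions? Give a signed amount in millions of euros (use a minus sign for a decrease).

-€951.28 million

Currency withdrawal €61 million: reserves −€61M, deposits −€61M.
Asset sale (to non-banks) €677 million: reserves −€677M, deposits −€677M.
Government account inflow €296 million: reserves −€296M, deposits −€296M.
Totals: Δreserves = −€1034M, Δdeposits = −€1034M.
Δrequired reserves = 8% × −€1034M = −€82.72M.
Δexcess reserves = Δreserves − Δrequired = −€1034M − (−€82.72M) = -€951.28 million.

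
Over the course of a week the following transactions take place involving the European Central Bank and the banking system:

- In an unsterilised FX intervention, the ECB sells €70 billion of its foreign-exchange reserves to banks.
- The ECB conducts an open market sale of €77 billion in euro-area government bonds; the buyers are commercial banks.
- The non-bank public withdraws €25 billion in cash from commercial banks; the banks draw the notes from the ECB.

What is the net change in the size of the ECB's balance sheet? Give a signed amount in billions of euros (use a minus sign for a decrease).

-€147 billion

FX sale €70 billion: an ECB asset is shed → −€70B.
OMO sale (to banks) €77 billion: an ECB asset is shed → −€77B.
Currency withdrawal €25 billion: only the composition of liabilities changes → 0.
Net: −70 − 77 + 0 = -€147 billion.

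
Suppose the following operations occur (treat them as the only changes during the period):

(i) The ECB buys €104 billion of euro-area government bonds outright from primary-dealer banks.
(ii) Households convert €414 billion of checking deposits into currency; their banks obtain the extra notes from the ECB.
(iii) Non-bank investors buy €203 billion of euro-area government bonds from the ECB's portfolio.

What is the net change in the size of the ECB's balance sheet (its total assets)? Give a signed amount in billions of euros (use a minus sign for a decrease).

-€99 billion

OMO purchase (from banks) €104 billion: an ECB asset is acquired → +€104B.
Currency withdrawal €414 billion: only the composition of liabilities changes → 0.
Asset sale (to non-banks) €203 billion: an ECB asset is shed → −€203B.
Net: 104 + 0 − 203 = -€99 billion.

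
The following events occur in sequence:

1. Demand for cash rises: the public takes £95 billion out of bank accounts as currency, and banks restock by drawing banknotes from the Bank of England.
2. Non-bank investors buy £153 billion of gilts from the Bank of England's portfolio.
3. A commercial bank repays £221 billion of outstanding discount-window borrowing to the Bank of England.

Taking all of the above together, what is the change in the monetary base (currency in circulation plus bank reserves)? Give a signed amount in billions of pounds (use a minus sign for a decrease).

Currency withdrawal £95 billion: just a shift between currency and reserves — both are base money → 0.
Asset sale (to non-banks) £153 billion: Bank of England balance sheet contracts → −£153B.
Discount-window repayment £221 billion: Bank of England balance sheet contracts → −£221B.
Net: 0 − 153 − 221 = -£374 billion.

-£374 billion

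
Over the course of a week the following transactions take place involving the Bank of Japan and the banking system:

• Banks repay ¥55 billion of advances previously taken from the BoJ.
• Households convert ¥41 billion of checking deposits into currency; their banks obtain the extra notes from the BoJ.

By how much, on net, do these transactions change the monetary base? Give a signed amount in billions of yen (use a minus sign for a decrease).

-¥55 billion

BoJ balance sheet:
  Assets:      Loans to banks −¥55B
  Liabilities: Bank reserves −¥96B, Currency in circulation +¥41B
Monetary base = currency + reserves: +¥41B + (−¥96B) = -¥55 billion.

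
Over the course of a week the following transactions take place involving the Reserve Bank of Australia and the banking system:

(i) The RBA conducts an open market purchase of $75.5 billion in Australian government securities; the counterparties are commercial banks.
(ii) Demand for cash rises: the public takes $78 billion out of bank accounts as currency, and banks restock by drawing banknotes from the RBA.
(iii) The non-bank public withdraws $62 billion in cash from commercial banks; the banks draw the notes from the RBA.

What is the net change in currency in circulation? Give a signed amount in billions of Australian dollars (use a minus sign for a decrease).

+$140 billion

OMO purchase (from banks) $75.5 billion: no currency enters or leaves circulation → 0.
Currency withdrawal $78 billion: notes leave the central bank → +$78B.
Currency withdrawal $62 billion: notes leave the central bank → +$62B.
Net: 0 + 78 + 62 = +$140 billion.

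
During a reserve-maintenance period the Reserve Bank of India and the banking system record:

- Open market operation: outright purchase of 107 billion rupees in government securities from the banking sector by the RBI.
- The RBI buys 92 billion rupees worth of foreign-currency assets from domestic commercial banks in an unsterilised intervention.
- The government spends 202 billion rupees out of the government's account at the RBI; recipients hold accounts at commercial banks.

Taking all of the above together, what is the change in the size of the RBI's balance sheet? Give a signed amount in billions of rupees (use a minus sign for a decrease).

OMO purchase (from banks) 107 billion rupees: an RBI asset is acquired → +107B.
FX purchase 92 billion rupees: an RBI asset is acquired → +92B.
Government spending 202 billion rupees: only the composition of liabilities changes → 0.
Net: 107 + 92 + 0 = +199 billion.

+199 billion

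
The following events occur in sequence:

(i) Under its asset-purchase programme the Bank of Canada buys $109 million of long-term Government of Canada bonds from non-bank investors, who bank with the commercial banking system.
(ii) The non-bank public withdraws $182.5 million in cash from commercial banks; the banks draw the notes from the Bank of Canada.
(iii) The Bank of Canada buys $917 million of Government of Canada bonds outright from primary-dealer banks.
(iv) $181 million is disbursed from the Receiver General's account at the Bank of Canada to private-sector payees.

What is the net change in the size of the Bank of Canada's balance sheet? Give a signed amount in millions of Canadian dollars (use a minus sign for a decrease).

Bank of Canada balance sheet:
  Assets:      Securities +$1026M
  Liabilities: Bank reserves +$1024.5M, Currency in circulation +$182.5M, Government deposits −$181M
Commercial banking system:
  Assets:      Reserves at CB +$1024.5M, Securities −$917M
  Liabilities: Checkable deposits +$107.5M
Change in total Bank of Canada assets = +$1026 million.

+$1026 million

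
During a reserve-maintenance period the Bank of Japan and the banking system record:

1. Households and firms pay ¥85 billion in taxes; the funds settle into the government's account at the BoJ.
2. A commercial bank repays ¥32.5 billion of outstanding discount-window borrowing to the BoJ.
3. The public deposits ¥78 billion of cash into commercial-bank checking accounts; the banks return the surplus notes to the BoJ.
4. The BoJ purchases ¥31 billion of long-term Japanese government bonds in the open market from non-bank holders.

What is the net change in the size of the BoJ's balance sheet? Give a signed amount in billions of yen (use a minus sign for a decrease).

-¥1.5 billion

Government account inflow ¥85 billion: only the composition of liabilities changes → 0.
Discount-window repayment ¥32.5 billion: a BoJ asset is shed → −¥32.5B.
Currency deposit ¥78 billion: only the composition of liabilities changes → 0.
Asset purchase (from non-banks) ¥31 billion: a BoJ asset is acquired → +¥31B.
Net: 0 − 32.5 + 0 + 31 = -¥1.5 billion.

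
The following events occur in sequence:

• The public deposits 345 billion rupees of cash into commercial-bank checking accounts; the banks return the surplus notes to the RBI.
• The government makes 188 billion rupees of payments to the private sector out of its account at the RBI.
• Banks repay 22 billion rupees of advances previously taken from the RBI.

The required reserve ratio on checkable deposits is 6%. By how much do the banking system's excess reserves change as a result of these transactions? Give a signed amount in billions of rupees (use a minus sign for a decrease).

+479.02 billion

Currency deposit 345 billion rupees: reserves +345B, deposits +345B.
Government spending 188 billion rupees: reserves +188B, deposits +188B.
Discount-window repayment 22 billion rupees: reserves −22B, deposits 0.
Totals: Δreserves = +511B, Δdeposits = +533B.
Δrequired reserves = 6% × +533B = +31.98B.
Δexcess reserves = Δreserves − Δrequired = +511B − (+31.98B) = +479.02 billion.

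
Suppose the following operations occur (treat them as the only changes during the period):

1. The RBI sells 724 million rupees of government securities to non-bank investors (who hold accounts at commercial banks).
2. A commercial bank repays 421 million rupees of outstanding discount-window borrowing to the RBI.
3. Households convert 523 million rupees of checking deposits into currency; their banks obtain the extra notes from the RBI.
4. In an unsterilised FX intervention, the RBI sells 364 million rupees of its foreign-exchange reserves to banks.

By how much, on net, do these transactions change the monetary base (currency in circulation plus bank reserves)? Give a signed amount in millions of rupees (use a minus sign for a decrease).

Asset sale (to non-banks) 724 million rupees: RBI balance sheet contracts → −724M.
Discount-window repayment 421 million rupees: RBI balance sheet contracts → −421M.
Currency withdrawal 523 million rupees: just a shift between currency and reserves — both are base money → 0.
FX sale 364 million rupees: RBI balance sheet contracts → −364M.
Net: −724 − 421 + 0 − 364 = -1509 million.

-1509 million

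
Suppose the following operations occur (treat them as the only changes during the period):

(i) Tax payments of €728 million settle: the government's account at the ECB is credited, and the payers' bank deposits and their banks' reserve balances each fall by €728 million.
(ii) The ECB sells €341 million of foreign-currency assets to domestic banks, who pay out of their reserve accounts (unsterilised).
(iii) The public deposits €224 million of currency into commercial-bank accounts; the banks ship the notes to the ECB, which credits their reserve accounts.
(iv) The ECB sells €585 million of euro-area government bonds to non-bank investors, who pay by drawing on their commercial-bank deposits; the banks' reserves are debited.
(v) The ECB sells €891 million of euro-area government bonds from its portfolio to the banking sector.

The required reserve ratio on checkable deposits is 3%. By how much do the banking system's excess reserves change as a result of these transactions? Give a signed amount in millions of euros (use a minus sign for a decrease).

Government account inflow €728 million: reserves −€728M, deposits −€728M.
FX sale €341 million: reserves −€341M, deposits 0.
Currency deposit €224 million: reserves +€224M, deposits +€224M.
Asset sale (to non-banks) €585 million: reserves −€585M, deposits −€585M.
OMO sale (to banks) €891 million: reserves −€891M, deposits 0.
Totals: Δreserves = −€2321M, Δdeposits = −€1089M.
Δrequired reserves = 3% × −€1089M = −€32.67M.
Δexcess reserves = Δreserves − Δrequired = −€2321M − (−€32.67M) = -€2288.33 million.

-€2288.33 million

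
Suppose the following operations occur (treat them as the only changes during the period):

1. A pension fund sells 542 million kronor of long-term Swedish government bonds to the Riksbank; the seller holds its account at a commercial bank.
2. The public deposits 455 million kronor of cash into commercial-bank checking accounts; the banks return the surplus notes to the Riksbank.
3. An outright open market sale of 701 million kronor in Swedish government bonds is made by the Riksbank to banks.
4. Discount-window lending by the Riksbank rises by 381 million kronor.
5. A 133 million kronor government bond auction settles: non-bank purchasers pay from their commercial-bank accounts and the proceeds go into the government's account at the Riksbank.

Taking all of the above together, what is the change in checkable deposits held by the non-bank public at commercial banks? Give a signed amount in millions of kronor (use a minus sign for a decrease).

Riksbank balance sheet:
  Assets:      Securities −159M, Loans to banks +381M
  Liabilities: Bank reserves +544M, Currency in circulation −455M, Government deposits +133M
Commercial banking system:
  Assets:      Reserves at CB +544M, Securities +701M
  Liabilities: Checkable deposits +864M, Borrowings from CB +381M
So the change in checkable deposits held by the non-bank public at commercial banks is +864 million.

+864 million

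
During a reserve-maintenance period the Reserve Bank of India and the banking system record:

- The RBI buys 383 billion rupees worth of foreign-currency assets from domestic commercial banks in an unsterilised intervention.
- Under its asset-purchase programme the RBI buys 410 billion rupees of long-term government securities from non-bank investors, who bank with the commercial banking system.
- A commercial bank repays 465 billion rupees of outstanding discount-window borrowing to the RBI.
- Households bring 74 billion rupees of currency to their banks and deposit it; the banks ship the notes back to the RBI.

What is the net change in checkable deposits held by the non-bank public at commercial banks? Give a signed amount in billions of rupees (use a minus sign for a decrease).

+484 billion

FX purchase 383 billion rupees: the counterparty is a bank, so public deposits are unchanged → 0.
Asset purchase (from non-banks) 410 billion rupees: non-bank counterparties' bank balances rise → +410B.
Discount-window repayment 465 billion rupees: the counterparty is a bank, so public deposits are unchanged → 0.
Currency deposit 74 billion rupees: non-bank counterparties' bank balances rise → +74B.
Net: 0 + 410 + 0 + 74 = +484 billion.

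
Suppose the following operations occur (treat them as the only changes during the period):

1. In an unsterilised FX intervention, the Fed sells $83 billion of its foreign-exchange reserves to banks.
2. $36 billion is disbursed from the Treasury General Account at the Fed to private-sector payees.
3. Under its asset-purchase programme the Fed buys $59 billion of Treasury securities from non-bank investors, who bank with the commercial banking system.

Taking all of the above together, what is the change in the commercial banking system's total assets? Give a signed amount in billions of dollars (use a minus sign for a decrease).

+$95 billion

FX sale $83 billion: just an asset swap on bank balance sheets → 0.
Government spending $36 billion: bank balance sheets expand → +$36B.
Asset purchase (from non-banks) $59 billion: bank balance sheets expand → +$59B.
Net: 0 + 36 + 59 = +$95 billion.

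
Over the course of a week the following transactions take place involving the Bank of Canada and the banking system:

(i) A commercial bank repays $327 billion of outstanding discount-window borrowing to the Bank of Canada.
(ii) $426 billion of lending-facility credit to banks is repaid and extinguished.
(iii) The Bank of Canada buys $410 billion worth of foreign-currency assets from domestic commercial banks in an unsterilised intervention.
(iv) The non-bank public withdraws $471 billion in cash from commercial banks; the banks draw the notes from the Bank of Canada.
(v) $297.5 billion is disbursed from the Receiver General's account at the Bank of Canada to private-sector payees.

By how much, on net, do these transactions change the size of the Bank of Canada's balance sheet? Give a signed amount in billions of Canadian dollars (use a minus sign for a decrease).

Bank of Canada balance sheet:
  Assets:      Loans to banks −$753B, Foreign assets +$410B
  Liabilities: Bank reserves −$516.5B, Currency in circulation +$471B, Government deposits −$297.5B
Commercial banking system:
  Assets:      Reserves at CB −$516.5B, Foreign assets −$410B
  Liabilities: Checkable deposits −$173.5B, Borrowings from CB −$753B
Change in total Bank of Canada assets = -$343 billion.

-$343 billion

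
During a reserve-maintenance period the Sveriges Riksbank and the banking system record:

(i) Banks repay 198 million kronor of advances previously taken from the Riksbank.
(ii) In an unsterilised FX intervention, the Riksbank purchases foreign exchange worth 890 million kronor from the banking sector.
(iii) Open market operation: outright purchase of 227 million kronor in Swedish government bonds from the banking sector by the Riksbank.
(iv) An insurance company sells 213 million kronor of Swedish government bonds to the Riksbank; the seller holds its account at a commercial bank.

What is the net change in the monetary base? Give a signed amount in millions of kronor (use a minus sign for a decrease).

Riksbank balance sheet:
  Assets:      Securities +440M, Loans to banks −198M, Foreign assets +890M
  Liabilities: Bank reserves +1132M
Commercial banking system:
  Assets:      Reserves at CB +1132M, Securities −227M, Foreign assets −890M
  Liabilities: Checkable deposits +213M, Borrowings from CB −198M
Monetary base = currency + reserves: 0 + (+1132M) = +1132 million.

+1132 million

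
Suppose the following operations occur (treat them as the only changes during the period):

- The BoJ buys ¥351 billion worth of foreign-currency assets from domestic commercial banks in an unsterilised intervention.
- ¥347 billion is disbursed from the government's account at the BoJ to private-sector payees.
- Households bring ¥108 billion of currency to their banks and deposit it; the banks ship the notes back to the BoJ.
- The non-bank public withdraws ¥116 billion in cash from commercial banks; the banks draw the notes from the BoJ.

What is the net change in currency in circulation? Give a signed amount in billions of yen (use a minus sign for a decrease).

+¥8 billion

BoJ balance sheet:
  Assets:      Foreign assets +¥351B
  Liabilities: Bank reserves +¥690B, Currency in circulation +¥8B, Government deposits −¥347B
So the change in currency in circulation is +¥8 billion.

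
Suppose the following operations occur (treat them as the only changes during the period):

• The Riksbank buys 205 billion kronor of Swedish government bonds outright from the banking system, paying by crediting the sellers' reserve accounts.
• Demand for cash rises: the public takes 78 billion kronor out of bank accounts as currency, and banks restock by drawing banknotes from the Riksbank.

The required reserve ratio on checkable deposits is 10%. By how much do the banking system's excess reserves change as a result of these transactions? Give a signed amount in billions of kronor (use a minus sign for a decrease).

+134.8 billion

OMO purchase (from banks) 205 billion kronor: reserves +205B, deposits 0.
Currency withdrawal 78 billion kronor: reserves −78B, deposits −78B.
Totals: Δreserves = +127B, Δdeposits = −78B.
Δrequired reserves = 10% × −78B = −7.8B.
Δexcess reserves = Δreserves − Δrequired = +127B − (−7.8B) = +134.8 billion.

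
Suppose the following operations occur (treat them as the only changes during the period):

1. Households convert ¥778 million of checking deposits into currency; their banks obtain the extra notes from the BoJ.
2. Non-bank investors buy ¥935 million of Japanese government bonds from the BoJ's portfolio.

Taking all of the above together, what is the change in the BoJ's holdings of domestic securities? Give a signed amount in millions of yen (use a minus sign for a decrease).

Currency withdrawal ¥778 million: the BoJ's securities portfolio is untouched → 0.
Asset sale (to non-banks) ¥935 million: securities removed from the BoJ's portfolio → −¥935M.
Net: 0 − 935 = -¥935 million.

-¥935 million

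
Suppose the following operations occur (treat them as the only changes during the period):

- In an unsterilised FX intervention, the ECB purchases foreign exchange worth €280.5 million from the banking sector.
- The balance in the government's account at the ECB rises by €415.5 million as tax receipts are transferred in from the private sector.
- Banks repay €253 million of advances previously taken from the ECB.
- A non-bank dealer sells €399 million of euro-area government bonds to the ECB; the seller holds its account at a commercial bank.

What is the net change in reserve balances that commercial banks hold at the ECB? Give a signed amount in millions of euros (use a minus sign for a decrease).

+€11 million

ECB balance sheet:
  Assets:      Securities +€399M, Loans to banks −€253M, Foreign assets +€280.5M
  Liabilities: Bank reserves +€11M, Government deposits +€415.5M
Commercial banking system:
  Assets:      Reserves at CB +€11M, Foreign assets −€280.5M
  Liabilities: Checkable deposits −€16.5M, Borrowings from CB −€253M
So the change in reserve balances that commercial banks hold at the ECB is +€11 million.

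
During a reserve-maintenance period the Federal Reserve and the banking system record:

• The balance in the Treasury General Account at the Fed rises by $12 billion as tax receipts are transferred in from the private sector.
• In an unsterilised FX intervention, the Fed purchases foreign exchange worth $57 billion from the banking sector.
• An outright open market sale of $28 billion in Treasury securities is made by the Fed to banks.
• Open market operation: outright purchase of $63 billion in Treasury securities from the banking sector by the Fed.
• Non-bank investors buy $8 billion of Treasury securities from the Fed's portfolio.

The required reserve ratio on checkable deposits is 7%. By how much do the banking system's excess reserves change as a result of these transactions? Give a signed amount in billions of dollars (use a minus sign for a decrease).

Government account inflow $12 billion: reserves −$12B, deposits −$12B.
FX purchase $57 billion: reserves +$57B, deposits 0.
OMO sale (to banks) $28 billion: reserves −$28B, deposits 0.
OMO purchase (from banks) $63 billion: reserves +$63B, deposits 0.
Asset sale (to non-banks) $8 billion: reserves −$8B, deposits −$8B.
Totals: Δreserves = +$72B, Δdeposits = −$20B.
Δrequired reserves = 7% × −$20B = −$1.4B.
Δexcess reserves = Δreserves − Δrequired = +$72B − (−$1.4B) = +$73.4 billion.

+$73.4 billion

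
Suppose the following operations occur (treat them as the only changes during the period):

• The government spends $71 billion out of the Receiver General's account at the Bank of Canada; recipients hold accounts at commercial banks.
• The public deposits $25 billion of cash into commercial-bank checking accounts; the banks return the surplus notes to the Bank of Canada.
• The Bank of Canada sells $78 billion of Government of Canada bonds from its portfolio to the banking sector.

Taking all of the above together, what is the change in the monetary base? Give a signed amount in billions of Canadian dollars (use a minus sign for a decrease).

Government spending $71 billion: a non-base liability converts back to reserves → +$71B.
Currency deposit $25 billion: just a shift between currency and reserves — both are base money → 0.
OMO sale (to banks) $78 billion: Bank of Canada balance sheet contracts → −$78B.
Net: 71 + 0 − 78 = -$7 billion.

-$7 billion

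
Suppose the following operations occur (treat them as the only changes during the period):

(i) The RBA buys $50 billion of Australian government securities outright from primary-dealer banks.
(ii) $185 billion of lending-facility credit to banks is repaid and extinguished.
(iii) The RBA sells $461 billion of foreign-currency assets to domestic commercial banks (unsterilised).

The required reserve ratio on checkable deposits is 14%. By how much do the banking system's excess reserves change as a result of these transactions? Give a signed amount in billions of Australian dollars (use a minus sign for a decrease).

-$596 billion

OMO purchase (from banks) $50 billion: reserves +$50B, deposits 0.
Discount-window repayment $185 billion: reserves −$185B, deposits 0.
FX sale $461 billion: reserves −$461B, deposits 0.
Totals: Δreserves = −$596B, Δdeposits = 0.
Δrequired reserves = 14% × 0 = 0.
Δexcess reserves = Δreserves − Δrequired = −$596B − (0) = -$596 billion.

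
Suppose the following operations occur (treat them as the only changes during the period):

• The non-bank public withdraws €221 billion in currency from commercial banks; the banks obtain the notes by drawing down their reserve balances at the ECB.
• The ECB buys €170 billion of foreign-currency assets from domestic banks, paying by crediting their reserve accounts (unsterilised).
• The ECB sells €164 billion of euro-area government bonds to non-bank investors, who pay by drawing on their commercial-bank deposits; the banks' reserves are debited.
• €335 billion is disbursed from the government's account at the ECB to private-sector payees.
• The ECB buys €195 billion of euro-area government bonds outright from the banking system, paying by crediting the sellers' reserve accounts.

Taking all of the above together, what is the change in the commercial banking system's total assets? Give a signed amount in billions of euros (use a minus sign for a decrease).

-€50 billion

ECB balance sheet:
  Assets:      Securities +€31B, Foreign assets +€170B
  Liabilities: Bank reserves +€315B, Currency in circulation +€221B, Government deposits −€335B
Commercial banking system:
  Assets:      Reserves at CB +€315B, Securities −€195B, Foreign assets −€170B
  Liabilities: Checkable deposits −€50B
Change in total bank assets = -€50 billion.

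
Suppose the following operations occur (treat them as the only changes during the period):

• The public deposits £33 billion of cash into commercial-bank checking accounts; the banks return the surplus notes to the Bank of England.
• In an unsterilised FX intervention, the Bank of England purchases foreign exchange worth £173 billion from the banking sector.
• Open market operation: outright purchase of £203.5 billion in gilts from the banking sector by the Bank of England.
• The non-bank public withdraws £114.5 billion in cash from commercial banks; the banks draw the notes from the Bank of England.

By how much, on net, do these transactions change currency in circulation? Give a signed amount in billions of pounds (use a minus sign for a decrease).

+£81.5 billion

Currency deposit £33 billion: notes return to the central bank → −£33B.
FX purchase £173 billion: no currency enters or leaves circulation → 0.
OMO purchase (from banks) £203.5 billion: no currency enters or leaves circulation → 0.
Currency withdrawal £114.5 billion: notes leave the central bank → +£114.5B.
Net: −33 + 0 + 0 + 114.5 = +£81.5 billion.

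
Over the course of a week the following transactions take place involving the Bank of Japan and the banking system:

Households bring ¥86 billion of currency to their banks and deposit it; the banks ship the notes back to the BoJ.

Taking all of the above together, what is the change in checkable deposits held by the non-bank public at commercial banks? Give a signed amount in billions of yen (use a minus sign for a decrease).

BoJ balance sheet:
  Assets:      no change
  Liabilities: Bank reserves +¥86B, Currency in circulation −¥86B
Commercial banking system:
  Assets:      Reserves at CB +¥86B
  Liabilities: Checkable deposits +¥86B
So the change in checkable deposits held by the non-bank public at commercial banks is +¥86 billion.

+¥86 billion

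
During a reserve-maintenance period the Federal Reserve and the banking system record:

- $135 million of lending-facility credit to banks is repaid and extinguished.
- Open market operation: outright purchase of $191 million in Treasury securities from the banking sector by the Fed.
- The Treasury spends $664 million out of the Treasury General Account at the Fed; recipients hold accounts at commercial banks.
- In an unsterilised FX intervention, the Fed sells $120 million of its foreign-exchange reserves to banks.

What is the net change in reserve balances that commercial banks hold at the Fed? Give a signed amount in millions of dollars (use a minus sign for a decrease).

+$600 million

Fed balance sheet:
  Assets:      Securities +$191M, Loans to banks −$135M, Foreign assets −$120M
  Liabilities: Bank reserves +$600M, Government deposits −$664M
So the change in reserve balances that commercial banks hold at the Fed is +$600 million.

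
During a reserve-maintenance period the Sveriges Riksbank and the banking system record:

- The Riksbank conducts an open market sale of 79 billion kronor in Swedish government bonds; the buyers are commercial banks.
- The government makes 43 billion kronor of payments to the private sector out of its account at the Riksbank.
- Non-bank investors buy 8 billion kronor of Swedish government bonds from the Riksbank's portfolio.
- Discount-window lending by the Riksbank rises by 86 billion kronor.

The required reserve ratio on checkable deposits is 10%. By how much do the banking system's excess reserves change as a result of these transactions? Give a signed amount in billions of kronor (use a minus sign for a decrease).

+38.5 billion

OMO sale (to banks) 79 billion kronor: reserves −79B, deposits 0.
Government spending 43 billion kronor: reserves +43B, deposits +43B.
Asset sale (to non-banks) 8 billion kronor: reserves −8B, deposits −8B.
Discount-window loan 86 billion kronor: reserves +86B, deposits 0.
Totals: Δreserves = +42B, Δdeposits = +35B.
Δrequired reserves = 10% × +35B = +3.5B.
Δexcess reserves = Δreserves − Δrequired = +42B − (+3.5B) = +38.5 billion.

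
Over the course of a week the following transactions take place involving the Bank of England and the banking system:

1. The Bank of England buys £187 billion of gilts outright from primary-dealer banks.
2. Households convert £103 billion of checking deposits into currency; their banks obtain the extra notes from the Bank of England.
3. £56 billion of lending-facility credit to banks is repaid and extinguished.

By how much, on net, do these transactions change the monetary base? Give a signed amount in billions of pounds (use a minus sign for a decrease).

+£131 billion

OMO purchase (from banks) £187 billion: Bank of England balance sheet expands → +£187B.
Currency withdrawal £103 billion: just a shift between currency and reserves — both are base money → 0.
Discount-window repayment £56 billion: Bank of England balance sheet contracts → −£56B.
Net: 187 + 0 − 56 = +£131 billion.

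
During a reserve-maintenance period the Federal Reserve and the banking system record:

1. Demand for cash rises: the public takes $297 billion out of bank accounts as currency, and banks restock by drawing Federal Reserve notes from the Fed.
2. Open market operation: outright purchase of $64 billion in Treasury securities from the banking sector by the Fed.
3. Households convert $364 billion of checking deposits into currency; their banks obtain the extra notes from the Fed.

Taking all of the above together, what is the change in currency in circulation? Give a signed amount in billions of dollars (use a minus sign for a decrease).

+$661 billion

Fed balance sheet:
  Assets:      Securities +$64B
  Liabilities: Bank reserves −$597B, Currency in circulation +$661B
Commercial banking system:
  Assets:      Reserves at CB −$597B, Securities −$64B
  Liabilities: Checkable deposits −$661B
So the change in currency in circulation is +$661 billion.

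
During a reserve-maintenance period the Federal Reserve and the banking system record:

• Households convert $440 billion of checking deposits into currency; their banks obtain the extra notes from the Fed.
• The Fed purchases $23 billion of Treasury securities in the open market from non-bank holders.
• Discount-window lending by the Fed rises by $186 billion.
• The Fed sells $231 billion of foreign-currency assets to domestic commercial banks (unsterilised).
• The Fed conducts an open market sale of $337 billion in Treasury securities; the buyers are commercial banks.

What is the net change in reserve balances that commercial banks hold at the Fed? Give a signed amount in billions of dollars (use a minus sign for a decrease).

-$799 billion

Fed balance sheet:
  Assets:      Securities −$314B, Loans to banks +$186B, Foreign assets −$231B
  Liabilities: Bank reserves −$799B, Currency in circulation +$440B
Commercial banking system:
  Assets:      Reserves at CB −$799B, Securities +$337B, Foreign assets +$231B
  Liabilities: Checkable deposits −$417B, Borrowings from CB +$186B
So the change in reserve balances that commercial banks hold at the Fed is -$799 billion.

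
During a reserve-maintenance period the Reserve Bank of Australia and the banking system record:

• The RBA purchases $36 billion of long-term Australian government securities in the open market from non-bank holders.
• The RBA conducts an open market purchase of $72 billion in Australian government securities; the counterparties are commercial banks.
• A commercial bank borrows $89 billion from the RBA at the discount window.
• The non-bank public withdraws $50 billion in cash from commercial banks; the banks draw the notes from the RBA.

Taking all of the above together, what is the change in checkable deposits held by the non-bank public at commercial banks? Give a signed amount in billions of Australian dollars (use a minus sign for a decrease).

-$14 billion

Asset purchase (from non-banks) $36 billion: non-bank counterparties' bank balances rise → +$36B.
OMO purchase (from banks) $72 billion: the counterparty is a bank, so public deposits are unchanged → 0.
Discount-window loan $89 billion: the counterparty is a bank, so public deposits are unchanged → 0.
Currency withdrawal $50 billion: non-bank counterparties' bank balances fall → −$50B.
Net: 36 + 0 + 0 − 50 = -$14 billion.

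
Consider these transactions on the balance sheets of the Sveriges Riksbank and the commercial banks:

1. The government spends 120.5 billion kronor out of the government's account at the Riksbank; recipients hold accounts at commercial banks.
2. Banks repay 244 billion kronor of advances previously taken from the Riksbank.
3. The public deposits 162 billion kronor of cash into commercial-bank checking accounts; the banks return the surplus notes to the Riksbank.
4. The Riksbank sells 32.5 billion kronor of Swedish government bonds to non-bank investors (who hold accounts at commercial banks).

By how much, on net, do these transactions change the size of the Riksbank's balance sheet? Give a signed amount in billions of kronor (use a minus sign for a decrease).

-276.5 billion

Riksbank balance sheet:
  Assets:      Securities −32.5B, Loans to banks −244B
  Liabilities: Bank reserves +6B, Currency in circulation −162B, Government deposits −120.5B
Change in total Riksbank assets = -276.5 billion.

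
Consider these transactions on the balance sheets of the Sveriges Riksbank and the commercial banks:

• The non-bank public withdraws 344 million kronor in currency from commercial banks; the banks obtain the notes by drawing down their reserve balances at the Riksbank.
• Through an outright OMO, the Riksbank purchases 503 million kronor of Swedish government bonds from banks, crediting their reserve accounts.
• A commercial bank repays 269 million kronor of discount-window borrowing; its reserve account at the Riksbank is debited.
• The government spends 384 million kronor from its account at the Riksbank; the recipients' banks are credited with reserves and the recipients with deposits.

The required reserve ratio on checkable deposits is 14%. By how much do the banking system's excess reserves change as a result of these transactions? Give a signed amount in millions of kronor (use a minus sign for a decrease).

+268.4 million

Currency withdrawal 344 million kronor: reserves −344M, deposits −344M.
OMO purchase (from banks) 503 million kronor: reserves +503M, deposits 0.
Discount-window repayment 269 million kronor: reserves −269M, deposits 0.
Government spending 384 million kronor: reserves +384M, deposits +384M.
Totals: Δreserves = +274M, Δdeposits = +40M.
Δrequired reserves = 14% × +40M = +5.6M.
Δexcess reserves = Δreserves − Δrequired = +274M − (+5.6M) = +268.4 million.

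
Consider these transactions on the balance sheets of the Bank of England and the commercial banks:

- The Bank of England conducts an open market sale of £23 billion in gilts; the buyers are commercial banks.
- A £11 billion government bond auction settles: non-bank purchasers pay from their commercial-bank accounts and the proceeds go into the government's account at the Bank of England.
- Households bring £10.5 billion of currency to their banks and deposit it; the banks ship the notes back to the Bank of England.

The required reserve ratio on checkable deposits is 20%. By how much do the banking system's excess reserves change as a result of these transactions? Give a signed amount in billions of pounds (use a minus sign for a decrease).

-£23.4 billion

OMO sale (to banks) £23 billion: reserves −£23B, deposits 0.
Government account inflow £11 billion: reserves −£11B, deposits −£11B.
Currency deposit £10.5 billion: reserves +£10.5B, deposits +£10.5B.
Totals: Δreserves = −£23.5B, Δdeposits = −£0.5B.
Δrequired reserves = 20% × −£0.5B = −£0.1B.
Δexcess reserves = Δreserves − Δrequired = −£23.5B − (−£0.1B) = -£23.4 billion.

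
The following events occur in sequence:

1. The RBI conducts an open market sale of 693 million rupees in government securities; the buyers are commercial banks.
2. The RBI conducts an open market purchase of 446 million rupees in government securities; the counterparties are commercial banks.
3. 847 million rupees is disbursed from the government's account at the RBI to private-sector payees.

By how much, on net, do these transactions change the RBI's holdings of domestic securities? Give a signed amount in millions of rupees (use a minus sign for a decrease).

-247 million

OMO sale (to banks) 693 million rupees: securities removed from the RBI's portfolio → −693M.
OMO purchase (from banks) 446 million rupees: securities added to the RBI's portfolio → +446M.
Government spending 847 million rupees: the RBI's securities portfolio is untouched → 0.
Net: −693 + 446 + 0 = -247 million.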